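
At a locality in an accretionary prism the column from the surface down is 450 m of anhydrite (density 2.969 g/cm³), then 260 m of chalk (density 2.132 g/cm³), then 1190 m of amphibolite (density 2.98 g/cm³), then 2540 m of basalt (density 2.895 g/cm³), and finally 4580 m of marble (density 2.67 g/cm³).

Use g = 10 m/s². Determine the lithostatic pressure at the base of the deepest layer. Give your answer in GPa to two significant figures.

0.25 GPa

anhydrite: 2969 kg/m³ × 10 m/s² × 450 m = 1.336×10^7 Pa = 0.01336 GPa
chalk: 2132 kg/m³ × 10 m/s² × 260 m = 5.543×10^6 Pa = 5.543×10^-3 GPa
amphibolite: 2980 kg/m³ × 10 m/s² × 1190 m = 3.546×10^7 Pa = 0.03546 GPa
basalt: 2895 kg/m³ × 10 m/s² × 2540 m = 7.353×10^7 Pa = 0.07353 GPa
marble: 2670 kg/m³ × 10 m/s² × 4580 m = 1.223×10^8 Pa = 0.1223 GPa
Total = 0.01336 + 5.543×10^-3 + 0.03546 + 0.07353 + 0.1223 = 0.25018 GPa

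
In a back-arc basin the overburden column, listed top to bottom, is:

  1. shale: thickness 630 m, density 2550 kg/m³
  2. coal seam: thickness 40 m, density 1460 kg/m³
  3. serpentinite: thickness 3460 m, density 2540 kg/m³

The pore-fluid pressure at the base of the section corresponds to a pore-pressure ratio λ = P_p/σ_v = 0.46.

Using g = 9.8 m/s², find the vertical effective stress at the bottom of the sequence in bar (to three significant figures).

Overburden (lithostatic) stress σ_v:
shale: 2550 kg/m³ × 9.8 m/s² × 630 m = 1.574×10^7 Pa = 15.74 MPa
coal seam: 1460 kg/m³ × 9.8 m/s² × 40 m = 5.723×10^5 Pa = 0.5723 MPa
serpentinite: 2540 kg/m³ × 9.8 m/s² × 3460 m = 8.613×10^7 Pa = 86.13 MPa
Total = 15.74 + 0.5723 + 86.13 = 102.44 MPa
Pore pressure P_p = λ·σ_v = 0.46 × 102.4 MPa = 47.12 MPa
Effective stress σ' = σ_v − P_p = 102.4 − 47.12 = 55.319 MPa = 553.19 bar

553 bar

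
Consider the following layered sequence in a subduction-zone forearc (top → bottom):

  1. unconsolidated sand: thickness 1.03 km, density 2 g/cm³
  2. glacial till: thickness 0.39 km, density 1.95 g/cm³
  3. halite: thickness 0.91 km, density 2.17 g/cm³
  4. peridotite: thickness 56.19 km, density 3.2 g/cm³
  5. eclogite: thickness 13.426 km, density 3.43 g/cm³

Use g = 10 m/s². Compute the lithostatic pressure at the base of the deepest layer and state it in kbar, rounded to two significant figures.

23 kbar

unconsolidated sand: 2000 kg/m³ × 10 m/s² × 1030 m = 2.060×10^7 Pa = 0.2060 kbar
glacial till: 1950 kg/m³ × 10 m/s² × 390 m = 7.605×10^6 Pa = 0.07605 kbar
halite: 2170 kg/m³ × 10 m/s² × 910 m = 1.975×10^7 Pa = 0.1975 kbar
peridotite: 3200 kg/m³ × 10 m/s² × 56190 m = 1.798×10^9 Pa = 17.98 kbar
eclogite: 3430 kg/m³ × 10 m/s² × 13426 m = 4.605×10^8 Pa = 4.605 kbar
Total = 0.2060 + 0.07605 + 0.1975 + 17.98 + 4.605 = 23.065 kbar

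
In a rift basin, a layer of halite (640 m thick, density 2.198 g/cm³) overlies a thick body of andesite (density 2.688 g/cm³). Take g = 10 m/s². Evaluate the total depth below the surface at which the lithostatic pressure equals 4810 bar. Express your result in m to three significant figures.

18000 m

Pressure at base of upper layers: 2198×10×640 = 1.407×10^7 Pa = 140.7 bar
Remaining pressure to be supplied by andesite: 4.810×10^8 − 1.407×10^7 = 4.669×10^8 Pa
Additional depth in andesite = 4.669×10^8 Pa / (2688 kg/m³ × 10 m/s²) = 17371 m
Total depth = 640 m + 17371 m = 18011 m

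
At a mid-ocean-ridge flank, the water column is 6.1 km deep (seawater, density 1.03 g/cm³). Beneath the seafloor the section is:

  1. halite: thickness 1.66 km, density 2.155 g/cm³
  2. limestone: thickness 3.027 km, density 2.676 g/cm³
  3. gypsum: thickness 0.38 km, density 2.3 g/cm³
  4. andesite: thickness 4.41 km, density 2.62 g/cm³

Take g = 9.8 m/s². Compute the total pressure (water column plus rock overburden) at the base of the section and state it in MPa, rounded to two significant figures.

seawater: 1030 kg/m³ × 9.8 m/s² × 6100 m = 6.157×10^7 Pa = 61.57 MPa
halite: 2155 kg/m³ × 9.8 m/s² × 1660 m = 3.506×10^7 Pa = 35.06 MPa
limestone: 2676 kg/m³ × 9.8 m/s² × 3027 m = 7.938×10^7 Pa = 79.38 MPa
gypsum: 2300 kg/m³ × 9.8 m/s² × 380 m = 8.565×10^6 Pa = 8.565 MPa
andesite: 2620 kg/m³ × 9.8 m/s² × 4410 m = 1.132×10^8 Pa = 113.2 MPa
Total = 61.57 + 35.06 + 79.38 + 8.565 + 113.2 = 297.81 MPa

300 MPa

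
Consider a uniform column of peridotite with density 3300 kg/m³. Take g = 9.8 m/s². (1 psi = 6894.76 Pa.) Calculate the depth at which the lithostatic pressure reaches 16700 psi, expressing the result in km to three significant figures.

h = P/(ρg) = 16700 psi / (3300 kg/m³ × 9.8 m/s²) = 1.151×10^8 Pa / 32340 Pa/m = 3560.4 m
= 3.5604 km

3.56 km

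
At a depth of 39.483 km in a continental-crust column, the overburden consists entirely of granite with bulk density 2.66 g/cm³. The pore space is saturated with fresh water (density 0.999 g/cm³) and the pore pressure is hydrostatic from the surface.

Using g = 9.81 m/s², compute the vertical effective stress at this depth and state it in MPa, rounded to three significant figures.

643 MPa

Overburden (lithostatic) stress σ_v:
granite: 2660 kg/m³ × 9.81 m/s² × 39483 m = 1.030×10^9 Pa = 1030 MPa
Pore pressure P_p = 999 kg/m³ × 9.81 m/s² × 39483 m = 3.869×10^8 Pa = 386.9 MPa
Effective stress σ' = σ_v − P_p = 1030 − 386.9 = 643.35 MPa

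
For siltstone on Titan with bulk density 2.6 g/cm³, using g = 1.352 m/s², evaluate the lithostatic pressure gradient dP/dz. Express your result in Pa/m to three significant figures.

3520 Pa/m

dP/dz = ρg = 2600 kg/m³ × 1.352 m/s² = 3515.2 Pa/m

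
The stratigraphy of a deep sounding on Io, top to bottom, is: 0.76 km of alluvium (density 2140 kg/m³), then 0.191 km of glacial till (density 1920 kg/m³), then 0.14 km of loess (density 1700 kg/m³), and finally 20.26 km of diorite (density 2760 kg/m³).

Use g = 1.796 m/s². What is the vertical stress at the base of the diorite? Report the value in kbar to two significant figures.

alluvium: 2140 kg/m³ × 1.796 m/s² × 760 m = 2.921×10^6 Pa = 0.02921 kbar
glacial till: 1920 kg/m³ × 1.796 m/s² × 191 m = 6.586×10^5 Pa = 6.586×10^-3 kbar
loess: 1700 kg/m³ × 1.796 m/s² × 140 m = 4.274×10^5 Pa = 4.274×10^-3 kbar
diorite: 2760 kg/m³ × 1.796 m/s² × 20260 m = 1.004×10^8 Pa = 1.004 kbar
Total = 0.02921 + 6.586×10^-3 + 4.274×10^-3 + 1.004 = 1.0444 kbar

1.0 kbar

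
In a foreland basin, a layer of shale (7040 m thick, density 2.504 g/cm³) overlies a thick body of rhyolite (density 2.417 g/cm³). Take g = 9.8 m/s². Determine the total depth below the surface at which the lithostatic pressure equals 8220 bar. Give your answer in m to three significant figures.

Pressure at base of upper layers: 2504×9.8×7040 = 1.728×10^8 Pa = 1728 bar
Remaining pressure to be supplied by rhyolite: 8.220×10^8 − 1.728×10^8 = 6.492×10^8 Pa
Additional depth in rhyolite = 6.492×10^8 Pa / (2417 kg/m³ × 9.8 m/s²) = 27410 m
Total depth = 7040 m + 27410 m = 34450 m

34400 m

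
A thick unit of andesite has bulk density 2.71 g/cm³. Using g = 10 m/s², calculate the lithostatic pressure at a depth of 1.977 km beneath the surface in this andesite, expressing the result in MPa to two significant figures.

54 MPa

andesite: 2710 kg/m³ × 10 m/s² × 1977 m = 5.358×10^7 Pa = 53.58 MPa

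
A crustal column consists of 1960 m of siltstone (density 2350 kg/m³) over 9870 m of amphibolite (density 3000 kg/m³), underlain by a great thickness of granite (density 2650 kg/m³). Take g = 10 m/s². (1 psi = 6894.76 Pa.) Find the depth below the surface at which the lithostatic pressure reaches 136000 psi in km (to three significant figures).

34.3 km

Pressure at base of upper layers: 2350×10×1960 + 3000×10×9870 = 3.422×10^8 Pa = 49626 psi
Remaining pressure to be supplied by granite: 9.377×10^8 − 3.422×10^8 = 5.955×10^8 Pa
Additional depth in granite = 5.955×10^8 Pa / (2650 kg/m³ × 10 m/s²) = 22473 m
Total depth = 11830 m + 22473 m = 34303 m
= 34.303 km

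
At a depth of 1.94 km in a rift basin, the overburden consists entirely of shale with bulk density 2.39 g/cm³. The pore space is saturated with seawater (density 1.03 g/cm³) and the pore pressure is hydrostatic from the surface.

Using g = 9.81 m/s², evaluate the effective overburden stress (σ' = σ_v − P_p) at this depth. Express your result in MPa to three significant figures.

25.9 MPa

Overburden (lithostatic) stress σ_v:
shale: 2390 kg/m³ × 9.81 m/s² × 1940 m = 4.549×10^7 Pa = 45.49 MPa
Pore pressure P_p = 1030 kg/m³ × 9.81 m/s² × 1940 m = 1.960×10^7 Pa = 19.60 MPa
Effective stress σ' = σ_v − P_p = 45.49 − 19.60 = 25.883 MPa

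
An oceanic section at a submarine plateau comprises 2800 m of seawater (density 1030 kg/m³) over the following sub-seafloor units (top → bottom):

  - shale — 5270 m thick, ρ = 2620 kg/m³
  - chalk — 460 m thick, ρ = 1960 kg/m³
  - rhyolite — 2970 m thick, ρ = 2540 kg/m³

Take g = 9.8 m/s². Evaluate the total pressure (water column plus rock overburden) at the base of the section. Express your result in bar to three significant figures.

seawater: 1030 kg/m³ × 9.8 m/s² × 2800 m = 2.826×10^7 Pa = 282.6 bar
shale: 2620 kg/m³ × 9.8 m/s² × 5270 m = 1.353×10^8 Pa = 1353 bar
chalk: 1960 kg/m³ × 9.8 m/s² × 460 m = 8.836×10^6 Pa = 88.36 bar
rhyolite: 2540 kg/m³ × 9.8 m/s² × 2970 m = 7.393×10^7 Pa = 739.3 bar
Total = 282.6 + 1353 + 88.36 + 739.3 = 2463.4 bar

2460 bar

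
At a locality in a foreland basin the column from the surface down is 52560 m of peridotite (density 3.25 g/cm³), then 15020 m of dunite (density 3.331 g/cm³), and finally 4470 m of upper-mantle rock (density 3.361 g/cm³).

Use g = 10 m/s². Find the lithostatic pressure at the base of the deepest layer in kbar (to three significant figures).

23.6 kbar

peridotite: 3250 kg/m³ × 10 m/s² × 52560 m = 1.708×10^9 Pa = 17.08 kbar
dunite: 3331 kg/m³ × 10 m/s² × 15020 m = 5.003×10^8 Pa = 5.003 kbar
upper-mantle rock: 3361 kg/m³ × 10 m/s² × 4470 m = 1.502×10^8 Pa = 1.502 kbar
Total = 17.08 + 5.003 + 1.502 = 23.588 kbar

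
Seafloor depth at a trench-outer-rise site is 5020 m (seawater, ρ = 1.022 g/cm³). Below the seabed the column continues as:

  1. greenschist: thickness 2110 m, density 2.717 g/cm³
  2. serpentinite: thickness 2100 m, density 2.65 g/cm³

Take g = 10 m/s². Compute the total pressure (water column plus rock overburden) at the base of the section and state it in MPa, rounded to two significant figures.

seawater: 1022 kg/m³ × 10 m/s² × 5020 m = 5.130×10^7 Pa = 51.30 MPa
greenschist: 2717 kg/m³ × 10 m/s² × 2110 m = 5.733×10^7 Pa = 57.33 MPa
serpentinite: 2650 kg/m³ × 10 m/s² × 2100 m = 5.565×10^7 Pa = 55.65 MPa
Total = 51.30 + 57.33 + 55.65 = 164.28 MPa

160 MPa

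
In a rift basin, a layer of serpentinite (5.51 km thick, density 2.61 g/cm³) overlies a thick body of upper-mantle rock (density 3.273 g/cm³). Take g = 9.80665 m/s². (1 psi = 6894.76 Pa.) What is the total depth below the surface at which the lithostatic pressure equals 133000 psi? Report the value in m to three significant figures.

Pressure at base of upper layers: 2610×9.80665×5510 = 1.410×10^8 Pa = 20455 psi
Remaining pressure to be supplied by upper-mantle rock: 9.170×10^8 − 1.410×10^8 = 7.760×10^8 Pa
Additional depth in upper-mantle rock = 7.760×10^8 Pa / (3273 kg/m³ × 9.80665 m/s²) = 24176 m
Total depth = 5510 m + 24176 m = 29686 m

29700 m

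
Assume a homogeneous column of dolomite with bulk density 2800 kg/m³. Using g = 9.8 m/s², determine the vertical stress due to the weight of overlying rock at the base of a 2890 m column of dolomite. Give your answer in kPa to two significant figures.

79000 kPa

dolomite: 2800 kg/m³ × 9.8 m/s² × 2890 m = 7.930×10^7 Pa = 79302 kPa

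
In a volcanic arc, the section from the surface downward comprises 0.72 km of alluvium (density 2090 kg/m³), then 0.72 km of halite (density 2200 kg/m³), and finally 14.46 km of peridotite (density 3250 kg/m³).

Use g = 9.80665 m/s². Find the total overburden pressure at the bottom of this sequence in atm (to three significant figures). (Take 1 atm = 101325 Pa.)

alluvium: 2090 kg/m³ × 9.80665 m/s² × 720 m = 1.476×10^7 Pa = 145.6 atm
halite: 2200 kg/m³ × 9.80665 m/s² × 720 m = 1.553×10^7 Pa = 153.3 atm
peridotite: 3250 kg/m³ × 9.80665 m/s² × 14460 m = 4.609×10^8 Pa = 4548 atm
Total = 145.6 + 153.3 + 4548 = 4847.3 atm

4850 atm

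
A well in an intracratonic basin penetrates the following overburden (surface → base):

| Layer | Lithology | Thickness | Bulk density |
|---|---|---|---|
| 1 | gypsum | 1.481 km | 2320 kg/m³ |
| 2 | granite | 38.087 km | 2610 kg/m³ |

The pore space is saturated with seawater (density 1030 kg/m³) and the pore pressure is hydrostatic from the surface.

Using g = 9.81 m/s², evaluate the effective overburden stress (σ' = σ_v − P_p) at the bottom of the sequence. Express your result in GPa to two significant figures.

Overburden (lithostatic) stress σ_v:
gypsum: 2320 kg/m³ × 9.81 m/s² × 1481 m = 3.371×10^7 Pa = 33.71 MPa
granite: 2610 kg/m³ × 9.81 m/s² × 38087 m = 9.752×10^8 Pa = 975.2 MPa
Total = 33.71 + 975.2 = 1008.9 MPa
Pore pressure P_p = 1030 kg/m³ × 9.81 m/s² × 39568 m = 3.998×10^8 Pa = 399.8 MPa
Effective stress σ' = σ_v − P_p = 1009 − 399.8 = 609.08 MPa = 0.60908 GPa

0.61 GPa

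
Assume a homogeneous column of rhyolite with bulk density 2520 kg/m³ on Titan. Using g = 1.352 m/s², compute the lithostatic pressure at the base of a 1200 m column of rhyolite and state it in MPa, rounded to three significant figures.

rhyolite: 2520 kg/m³ × 1.352 m/s² × 1200 m = 4.088×10^6 Pa = 4.088 MPa

4.09 MPa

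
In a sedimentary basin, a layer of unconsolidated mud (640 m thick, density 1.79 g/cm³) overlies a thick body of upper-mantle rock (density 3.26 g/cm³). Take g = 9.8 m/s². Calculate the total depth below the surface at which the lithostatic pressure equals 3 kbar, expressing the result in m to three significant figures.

9680 m

Pressure at base of upper layers: 1790×9.8×640 = 1.123×10^7 Pa = 0.1123 kbar
Remaining pressure to be supplied by upper-mantle rock: 3.000×10^8 − 1.123×10^7 = 2.888×10^8 Pa
Additional depth in upper-mantle rock = 2.888×10^8 Pa / (3260 kg/m³ × 9.8 m/s²) = 9038.8 m
Total depth = 640 m + 9038.8 m = 9678.8 m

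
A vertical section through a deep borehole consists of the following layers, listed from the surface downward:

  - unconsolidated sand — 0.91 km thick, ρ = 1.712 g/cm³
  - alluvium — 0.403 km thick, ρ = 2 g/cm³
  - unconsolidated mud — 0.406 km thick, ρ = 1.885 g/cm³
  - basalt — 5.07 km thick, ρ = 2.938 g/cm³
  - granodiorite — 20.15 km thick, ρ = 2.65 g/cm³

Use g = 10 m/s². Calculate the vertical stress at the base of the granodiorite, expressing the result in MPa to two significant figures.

unconsolidated sand: 1712 kg/m³ × 10 m/s² × 910 m = 1.558×10^7 Pa = 15.58 MPa
alluvium: 2000 kg/m³ × 10 m/s² × 403 m = 8.060×10^6 Pa = 8.060 MPa
unconsolidated mud: 1885 kg/m³ × 10 m/s² × 406 m = 7.653×10^6 Pa = 7.653 MPa
basalt: 2938 kg/m³ × 10 m/s² × 5070 m = 1.490×10^8 Pa = 149.0 MPa
granodiorite: 2650 kg/m³ × 10 m/s² × 20150 m = 5.340×10^8 Pa = 534.0 MPa
Total = 15.58 + 8.060 + 7.653 + 149.0 + 534.0 = 714.22 MPa

710 MPa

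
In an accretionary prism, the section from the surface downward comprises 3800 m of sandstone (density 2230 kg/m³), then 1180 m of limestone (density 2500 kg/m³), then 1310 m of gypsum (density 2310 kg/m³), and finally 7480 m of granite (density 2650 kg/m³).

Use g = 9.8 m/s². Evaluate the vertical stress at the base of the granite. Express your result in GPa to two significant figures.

sandstone: 2230 kg/m³ × 9.8 m/s² × 3800 m = 8.305×10^7 Pa = 0.08305 GPa
limestone: 2500 kg/m³ × 9.8 m/s² × 1180 m = 2.891×10^7 Pa = 0.02891 GPa
gypsum: 2310 kg/m³ × 9.8 m/s² × 1310 m = 2.966×10^7 Pa = 0.02966 GPa
granite: 2650 kg/m³ × 9.8 m/s² × 7480 m = 1.943×10^8 Pa = 0.1943 GPa
Total = 0.08305 + 0.02891 + 0.02966 + 0.1943 = 0.33587 GPa

0.34 GPa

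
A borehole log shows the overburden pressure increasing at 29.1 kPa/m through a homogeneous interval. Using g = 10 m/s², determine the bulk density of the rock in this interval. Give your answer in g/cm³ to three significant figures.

2.91 g/cm³

ρ = (dP/dz)/g = 29.1 kPa/m / 10 m/s² = 29100 Pa/m / 10 m/s² = 2910.0 kg/m³
= 2.910 g/cm³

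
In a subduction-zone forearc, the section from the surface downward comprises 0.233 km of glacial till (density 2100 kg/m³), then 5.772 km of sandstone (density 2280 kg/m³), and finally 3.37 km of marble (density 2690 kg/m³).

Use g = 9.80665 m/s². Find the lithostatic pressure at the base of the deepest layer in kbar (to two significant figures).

2.2 kbar

glacial till: 2100 kg/m³ × 9.80665 m/s² × 233 m = 4.798×10^6 Pa = 0.04798 kbar
sandstone: 2280 kg/m³ × 9.80665 m/s² × 5772 m = 1.291×10^8 Pa = 1.291 kbar
marble: 2690 kg/m³ × 9.80665 m/s² × 3370 m = 8.890×10^7 Pa = 0.8890 kbar
Total = 0.04798 + 1.291 + 0.8890 = 2.2276 kbar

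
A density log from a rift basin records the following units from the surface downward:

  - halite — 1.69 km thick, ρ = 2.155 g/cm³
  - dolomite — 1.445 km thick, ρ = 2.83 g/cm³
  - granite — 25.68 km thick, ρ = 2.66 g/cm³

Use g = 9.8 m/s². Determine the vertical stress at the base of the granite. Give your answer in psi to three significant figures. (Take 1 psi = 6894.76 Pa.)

halite: 2155 kg/m³ × 9.8 m/s² × 1690 m = 3.569×10^7 Pa = 5177 psi
dolomite: 2830 kg/m³ × 9.8 m/s² × 1445 m = 4.008×10^7 Pa = 5812 psi
granite: 2660 kg/m³ × 9.8 m/s² × 25680 m = 6.694×10^8 Pa = 97092 psi
Total = 5177 + 5812 + 97092 = 1.0808×10^5 psi

108000 psi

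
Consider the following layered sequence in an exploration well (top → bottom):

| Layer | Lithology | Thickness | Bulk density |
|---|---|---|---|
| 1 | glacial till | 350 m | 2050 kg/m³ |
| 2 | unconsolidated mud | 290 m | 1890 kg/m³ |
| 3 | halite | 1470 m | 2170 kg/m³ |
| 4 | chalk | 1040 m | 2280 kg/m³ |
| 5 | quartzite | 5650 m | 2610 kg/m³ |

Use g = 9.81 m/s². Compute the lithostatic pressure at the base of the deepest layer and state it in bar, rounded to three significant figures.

2120 bar

glacial till: 2050 kg/m³ × 9.81 m/s² × 350 m = 7.039×10^6 Pa = 70.39 bar
unconsolidated mud: 1890 kg/m³ × 9.81 m/s² × 290 m = 5.377×10^6 Pa = 53.77 bar
halite: 2170 kg/m³ × 9.81 m/s² × 1470 m = 3.129×10^7 Pa = 312.9 bar
chalk: 2280 kg/m³ × 9.81 m/s² × 1040 m = 2.326×10^7 Pa = 232.6 bar
quartzite: 2610 kg/m³ × 9.81 m/s² × 5650 m = 1.447×10^8 Pa = 1447 bar
Total = 70.39 + 53.77 + 312.9 + 232.6 + 1447 = 2116.3 bar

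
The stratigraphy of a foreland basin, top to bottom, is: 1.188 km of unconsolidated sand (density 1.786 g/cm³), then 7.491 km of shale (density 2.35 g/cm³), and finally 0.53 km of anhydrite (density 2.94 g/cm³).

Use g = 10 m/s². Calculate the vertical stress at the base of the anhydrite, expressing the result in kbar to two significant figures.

2.1 kbar

unconsolidated sand: 1786 kg/m³ × 10 m/s² × 1188 m = 2.122×10^7 Pa = 0.2122 kbar
shale: 2350 kg/m³ × 10 m/s² × 7491 m = 1.760×10^8 Pa = 1.760 kbar
anhydrite: 2940 kg/m³ × 10 m/s² × 530 m = 1.558×10^7 Pa = 0.1558 kbar
Total = 0.2122 + 1.760 + 0.1558 = 2.1284 kbar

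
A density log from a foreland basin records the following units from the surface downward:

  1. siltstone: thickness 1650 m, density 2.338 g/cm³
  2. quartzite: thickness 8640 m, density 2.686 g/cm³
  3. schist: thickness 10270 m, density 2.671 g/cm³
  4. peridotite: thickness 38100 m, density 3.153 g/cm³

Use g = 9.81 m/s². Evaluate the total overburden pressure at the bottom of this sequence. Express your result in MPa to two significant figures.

siltstone: 2338 kg/m³ × 9.81 m/s² × 1650 m = 3.784×10^7 Pa = 37.84 MPa
quartzite: 2686 kg/m³ × 9.81 m/s² × 8640 m = 2.277×10^8 Pa = 227.7 MPa
schist: 2671 kg/m³ × 9.81 m/s² × 10270 m = 2.691×10^8 Pa = 269.1 MPa
peridotite: 3153 kg/m³ × 9.81 m/s² × 38100 m = 1.178×10^9 Pa = 1178 MPa
Total = 37.84 + 227.7 + 269.1 + 1178 = 1713.1 MPa

1700 MPa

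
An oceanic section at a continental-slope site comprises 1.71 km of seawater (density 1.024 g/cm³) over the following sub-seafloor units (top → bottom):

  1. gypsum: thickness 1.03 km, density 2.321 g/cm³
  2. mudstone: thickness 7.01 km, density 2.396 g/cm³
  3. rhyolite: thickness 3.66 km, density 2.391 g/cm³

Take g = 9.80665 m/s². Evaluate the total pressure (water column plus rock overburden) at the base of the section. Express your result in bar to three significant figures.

seawater: 1024 kg/m³ × 9.80665 m/s² × 1710 m = 1.717×10^7 Pa = 171.7 bar
gypsum: 2321 kg/m³ × 9.80665 m/s² × 1030 m = 2.344×10^7 Pa = 234.4 bar
mudstone: 2396 kg/m³ × 9.80665 m/s² × 7010 m = 1.647×10^8 Pa = 1647 bar
rhyolite: 2391 kg/m³ × 9.80665 m/s² × 3660 m = 8.582×10^7 Pa = 858.2 bar
Total = 171.7 + 234.4 + 1647 + 858.2 = 2911.5 bar

2910 bar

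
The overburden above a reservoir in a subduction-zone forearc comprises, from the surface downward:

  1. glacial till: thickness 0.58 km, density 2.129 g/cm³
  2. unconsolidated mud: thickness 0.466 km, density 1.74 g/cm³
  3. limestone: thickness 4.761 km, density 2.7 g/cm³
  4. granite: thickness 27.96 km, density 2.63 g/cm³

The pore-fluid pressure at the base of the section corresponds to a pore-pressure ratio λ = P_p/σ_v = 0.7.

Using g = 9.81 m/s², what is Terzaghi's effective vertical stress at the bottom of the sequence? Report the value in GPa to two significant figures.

Overburden (lithostatic) stress σ_v:
glacial till: 2129 kg/m³ × 9.81 m/s² × 580 m = 1.211×10^7 Pa = 12.11 MPa
unconsolidated mud: 1740 kg/m³ × 9.81 m/s² × 466 m = 7.954×10^6 Pa = 7.954 MPa
limestone: 2700 kg/m³ × 9.81 m/s² × 4761 m = 1.261×10^8 Pa = 126.1 MPa
granite: 2630 kg/m³ × 9.81 m/s² × 27960 m = 7.214×10^8 Pa = 721.4 MPa
Total = 12.11 + 7.954 + 126.1 + 721.4 = 867.55 MPa
Pore pressure P_p = λ·σ_v = 0.7 × 867.5 MPa = 607.3 MPa
Effective stress σ' = σ_v − P_p = 867.5 − 607.3 = 260.26 MPa = 0.26026 GPa

0.26 GPa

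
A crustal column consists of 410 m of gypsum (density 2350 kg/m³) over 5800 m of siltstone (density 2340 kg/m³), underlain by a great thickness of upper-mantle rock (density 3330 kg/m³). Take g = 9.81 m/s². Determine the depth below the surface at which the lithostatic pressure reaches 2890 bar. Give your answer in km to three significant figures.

10.7 km

Pressure at base of upper layers: 2350×9.81×410 + 2340×9.81×5800 = 1.426×10^8 Pa = 1426 bar
Remaining pressure to be supplied by upper-mantle rock: 2.890×10^8 − 1.426×10^8 = 1.464×10^8 Pa
Additional depth in upper-mantle rock = 1.464×10^8 Pa / (3330 kg/m³ × 9.81 m/s²) = 4481.8 m
Total depth = 6210 m + 4481.8 m = 10692 m
= 10.692 km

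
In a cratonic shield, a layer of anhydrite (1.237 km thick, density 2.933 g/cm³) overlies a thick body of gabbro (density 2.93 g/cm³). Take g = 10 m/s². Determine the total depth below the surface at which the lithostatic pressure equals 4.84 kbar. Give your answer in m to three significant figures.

16500 m

Pressure at base of upper layers: 2933×10×1237 = 3.628×10^7 Pa = 0.3628 kbar
Remaining pressure to be supplied by gabbro: 4.840×10^8 − 3.628×10^7 = 4.477×10^8 Pa
Additional depth in gabbro = 4.477×10^8 Pa / (2930 kg/m³ × 10 m/s²) = 15281 m
Total depth = 1237 m + 15281 m = 16518 m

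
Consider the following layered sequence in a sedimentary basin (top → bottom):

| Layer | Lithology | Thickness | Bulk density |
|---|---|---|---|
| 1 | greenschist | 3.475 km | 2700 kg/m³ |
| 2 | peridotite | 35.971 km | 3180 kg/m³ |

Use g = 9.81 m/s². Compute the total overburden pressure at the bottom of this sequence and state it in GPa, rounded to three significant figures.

greenschist: 2700 kg/m³ × 9.81 m/s² × 3475 m = 9.204×10^7 Pa = 0.09204 GPa
peridotite: 3180 kg/m³ × 9.81 m/s² × 35971 m = 1.122×10^9 Pa = 1.122 GPa
Total = 0.09204 + 1.122 = 1.2142 GPa

1.21 GPa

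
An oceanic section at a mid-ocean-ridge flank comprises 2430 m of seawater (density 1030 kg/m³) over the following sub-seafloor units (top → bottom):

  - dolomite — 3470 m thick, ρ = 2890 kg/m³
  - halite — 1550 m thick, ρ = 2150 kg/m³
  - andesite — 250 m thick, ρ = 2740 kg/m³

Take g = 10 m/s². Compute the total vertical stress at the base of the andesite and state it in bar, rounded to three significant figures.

seawater: 1030 kg/m³ × 10 m/s² × 2430 m = 2.503×10^7 Pa = 250.3 bar
dolomite: 2890 kg/m³ × 10 m/s² × 3470 m = 1.003×10^8 Pa = 1003 bar
halite: 2150 kg/m³ × 10 m/s² × 1550 m = 3.333×10^7 Pa = 333.2 bar
andesite: 2740 kg/m³ × 10 m/s² × 250 m = 6.850×10^6 Pa = 68.50 bar
Total = 250.3 + 1003 + 333.2 + 68.50 = 1654.9 bar

1650 bar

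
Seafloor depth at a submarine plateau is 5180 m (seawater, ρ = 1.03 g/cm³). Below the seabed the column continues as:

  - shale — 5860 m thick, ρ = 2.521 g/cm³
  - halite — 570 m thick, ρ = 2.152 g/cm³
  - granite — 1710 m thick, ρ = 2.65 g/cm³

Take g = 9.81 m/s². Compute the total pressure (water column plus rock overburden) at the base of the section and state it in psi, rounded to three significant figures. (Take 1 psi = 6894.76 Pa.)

seawater: 1030 kg/m³ × 9.81 m/s² × 5180 m = 5.234×10^7 Pa = 7591 psi
shale: 2521 kg/m³ × 9.81 m/s² × 5860 m = 1.449×10^8 Pa = 21019 psi
halite: 2152 kg/m³ × 9.81 m/s² × 570 m = 1.203×10^7 Pa = 1745 psi
granite: 2650 kg/m³ × 9.81 m/s² × 1710 m = 4.445×10^7 Pa = 6448 psi
Total = 7591 + 21019 + 1745 + 6448 = 36804 psi

36800 psi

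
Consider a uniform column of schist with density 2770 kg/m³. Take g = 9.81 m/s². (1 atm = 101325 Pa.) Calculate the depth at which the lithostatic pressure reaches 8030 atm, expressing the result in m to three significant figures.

29900 m

h = P/(ρg) = 8030 atm / (2770 kg/m³ × 9.81 m/s²) = 8.136×10^8 Pa / 27174 Pa/m = 29942 m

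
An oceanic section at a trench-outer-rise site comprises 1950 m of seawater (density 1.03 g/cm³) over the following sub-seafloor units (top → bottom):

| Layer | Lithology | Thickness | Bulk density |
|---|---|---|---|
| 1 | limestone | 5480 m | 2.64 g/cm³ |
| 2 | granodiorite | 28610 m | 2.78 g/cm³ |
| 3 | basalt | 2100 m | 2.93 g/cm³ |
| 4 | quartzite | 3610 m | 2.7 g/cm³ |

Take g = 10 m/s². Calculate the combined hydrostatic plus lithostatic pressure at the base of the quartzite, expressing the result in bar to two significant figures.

11000 bar

seawater: 1030 kg/m³ × 10 m/s² × 1950 m = 2.009×10^7 Pa = 200.8 bar
limestone: 2640 kg/m³ × 10 m/s² × 5480 m = 1.447×10^8 Pa = 1447 bar
granodiorite: 2780 kg/m³ × 10 m/s² × 28610 m = 7.954×10^8 Pa = 7954 bar
basalt: 2930 kg/m³ × 10 m/s² × 2100 m = 6.153×10^7 Pa = 615.3 bar
quartzite: 2700 kg/m³ × 10 m/s² × 3610 m = 9.747×10^7 Pa = 974.7 bar
Total = 200.8 + 1447 + 7954 + 615.3 + 974.7 = 11191 bar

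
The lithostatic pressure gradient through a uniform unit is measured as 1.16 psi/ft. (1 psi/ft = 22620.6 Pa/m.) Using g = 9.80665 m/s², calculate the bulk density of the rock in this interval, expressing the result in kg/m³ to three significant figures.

ρ = (dP/dz)/g = 1.16 psi/ft / 9.80665 m/s² = 26240 Pa/m / 9.80665 m/s² = 2675.7 kg/m³

2680 kg/m³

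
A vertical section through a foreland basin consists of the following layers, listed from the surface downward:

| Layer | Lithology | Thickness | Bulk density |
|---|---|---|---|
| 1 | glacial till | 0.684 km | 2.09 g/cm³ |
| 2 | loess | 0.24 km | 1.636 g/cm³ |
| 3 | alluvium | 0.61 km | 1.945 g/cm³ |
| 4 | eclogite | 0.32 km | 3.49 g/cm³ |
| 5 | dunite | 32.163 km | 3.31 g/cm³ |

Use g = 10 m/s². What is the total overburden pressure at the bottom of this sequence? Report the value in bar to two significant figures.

11000 bar

glacial till: 2090 kg/m³ × 10 m/s² × 684 m = 1.430×10^7 Pa = 143.0 bar
loess: 1636 kg/m³ × 10 m/s² × 240 m = 3.926×10^6 Pa = 39.26 bar
alluvium: 1945 kg/m³ × 10 m/s² × 610 m = 1.186×10^7 Pa = 118.6 bar
eclogite: 3490 kg/m³ × 10 m/s² × 320 m = 1.117×10^7 Pa = 111.7 bar
dunite: 3310 kg/m³ × 10 m/s² × 32163 m = 1.065×10^9 Pa = 10646 bar
Total = 143.0 + 39.26 + 118.6 + 111.7 + 10646 = 11058 bar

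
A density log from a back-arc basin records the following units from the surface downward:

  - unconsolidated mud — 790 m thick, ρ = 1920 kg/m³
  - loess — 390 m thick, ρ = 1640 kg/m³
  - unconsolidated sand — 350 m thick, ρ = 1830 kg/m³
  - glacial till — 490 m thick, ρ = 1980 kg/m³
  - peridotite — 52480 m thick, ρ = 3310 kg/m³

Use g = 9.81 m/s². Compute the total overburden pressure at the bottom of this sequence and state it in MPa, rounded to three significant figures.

1740 MPa

unconsolidated mud: 1920 kg/m³ × 9.81 m/s² × 790 m = 1.488×10^7 Pa = 14.88 MPa
loess: 1640 kg/m³ × 9.81 m/s² × 390 m = 6.274×10^6 Pa = 6.274 MPa
unconsolidated sand: 1830 kg/m³ × 9.81 m/s² × 350 m = 6.283×10^6 Pa = 6.283 MPa
glacial till: 1980 kg/m³ × 9.81 m/s² × 490 m = 9.518×10^6 Pa = 9.518 MPa
peridotite: 3310 kg/m³ × 9.81 m/s² × 52480 m = 1.704×10^9 Pa = 1704 MPa
Total = 14.88 + 6.274 + 6.283 + 9.518 + 1704 = 1741.0 MPa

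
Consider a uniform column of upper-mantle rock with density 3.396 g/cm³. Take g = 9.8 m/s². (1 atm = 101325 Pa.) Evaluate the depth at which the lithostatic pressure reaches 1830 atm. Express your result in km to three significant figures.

5.57 km

h = P/(ρg) = 1830 atm / (3396 kg/m³ × 9.8 m/s²) = 1.854×10^8 Pa / 33281 Pa/m = 5571.5 m
= 5.5715 km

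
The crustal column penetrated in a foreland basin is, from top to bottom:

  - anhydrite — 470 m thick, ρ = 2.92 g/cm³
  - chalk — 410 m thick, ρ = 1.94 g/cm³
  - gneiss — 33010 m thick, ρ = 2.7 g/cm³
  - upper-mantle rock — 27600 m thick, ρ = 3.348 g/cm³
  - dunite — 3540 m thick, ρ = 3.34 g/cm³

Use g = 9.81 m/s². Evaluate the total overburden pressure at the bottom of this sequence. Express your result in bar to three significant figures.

anhydrite: 2920 kg/m³ × 9.81 m/s² × 470 m = 1.346×10^7 Pa = 134.6 bar
chalk: 1940 kg/m³ × 9.81 m/s² × 410 m = 7.803×10^6 Pa = 78.03 bar
gneiss: 2700 kg/m³ × 9.81 m/s² × 33010 m = 8.743×10^8 Pa = 8743 bar
upper-mantle rock: 3348 kg/m³ × 9.81 m/s² × 27600 m = 9.065×10^8 Pa = 9065 bar
dunite: 3340 kg/m³ × 9.81 m/s² × 3540 m = 1.160×10^8 Pa = 1160 bar
Total = 134.6 + 78.03 + 8743 + 9065 + 1160 = 19181 bar

19200 bar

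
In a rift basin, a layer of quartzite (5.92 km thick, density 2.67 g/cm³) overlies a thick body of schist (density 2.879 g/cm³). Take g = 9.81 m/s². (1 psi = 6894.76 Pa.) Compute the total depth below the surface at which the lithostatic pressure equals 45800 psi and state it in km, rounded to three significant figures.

Pressure at base of upper layers: 2670×9.81×5920 = 1.551×10^8 Pa = 22490 psi
Remaining pressure to be supplied by schist: 3.158×10^8 − 1.551×10^8 = 1.607×10^8 Pa
Additional depth in schist = 1.607×10^8 Pa / (2879 kg/m³ × 9.81 m/s²) = 5690.6 m
Total depth = 5920 m + 5690.6 m = 11611 m
= 11.611 km

11.6 km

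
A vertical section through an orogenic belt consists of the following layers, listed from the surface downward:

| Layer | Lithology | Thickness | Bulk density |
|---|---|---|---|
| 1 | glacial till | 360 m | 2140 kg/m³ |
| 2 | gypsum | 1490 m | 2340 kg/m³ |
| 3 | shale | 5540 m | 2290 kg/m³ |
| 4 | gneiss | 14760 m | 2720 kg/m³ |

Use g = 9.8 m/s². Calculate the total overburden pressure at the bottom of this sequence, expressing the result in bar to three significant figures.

5590 bar

glacial till: 2140 kg/m³ × 9.8 m/s² × 360 m = 7.550×10^6 Pa = 75.50 bar
gypsum: 2340 kg/m³ × 9.8 m/s² × 1490 m = 3.417×10^7 Pa = 341.7 bar
shale: 2290 kg/m³ × 9.8 m/s² × 5540 m = 1.243×10^8 Pa = 1243 bar
gneiss: 2720 kg/m³ × 9.8 m/s² × 14760 m = 3.934×10^8 Pa = 3934 bar
Total = 75.50 + 341.7 + 1243 + 3934 = 5594.9 bar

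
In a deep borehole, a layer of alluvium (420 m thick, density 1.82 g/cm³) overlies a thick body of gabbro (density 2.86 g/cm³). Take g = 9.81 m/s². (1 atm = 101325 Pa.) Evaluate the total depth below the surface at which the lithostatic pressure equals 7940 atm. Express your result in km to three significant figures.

Pressure at base of upper layers: 1820×9.81×420 = 7.499×10^6 Pa = 74.01 atm
Remaining pressure to be supplied by gabbro: 8.045×10^8 − 7.499×10^6 = 7.970×10^8 Pa
Additional depth in gabbro = 7.970×10^8 Pa / (2860 kg/m³ × 9.81 m/s²) = 28408 m
Total depth = 420 m + 28408 m = 28828 m
= 28.828 km

28.8 km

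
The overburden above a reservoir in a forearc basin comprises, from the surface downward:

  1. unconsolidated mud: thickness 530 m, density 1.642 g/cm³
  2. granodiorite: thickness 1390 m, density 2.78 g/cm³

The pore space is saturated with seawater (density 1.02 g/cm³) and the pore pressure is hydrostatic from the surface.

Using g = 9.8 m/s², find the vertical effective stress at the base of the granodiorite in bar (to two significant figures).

Overburden (lithostatic) stress σ_v:
unconsolidated mud: 1642 kg/m³ × 9.8 m/s² × 530 m = 8.529×10^6 Pa = 8.529 MPa
granodiorite: 2780 kg/m³ × 9.8 m/s² × 1390 m = 3.787×10^7 Pa = 37.87 MPa
Total = 8.529 + 37.87 = 46.398 MPa
Pore pressure P_p = 1020 kg/m³ × 9.8 m/s² × 1920 m = 1.919×10^7 Pa = 19.19 MPa
Effective stress σ' = σ_v − P_p = 46.40 − 19.19 = 27.205 MPa = 272.05 bar

270 bar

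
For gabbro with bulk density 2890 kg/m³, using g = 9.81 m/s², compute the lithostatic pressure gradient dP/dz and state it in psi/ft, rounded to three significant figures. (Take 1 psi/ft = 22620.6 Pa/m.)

dP/dz = ρg = 2890 kg/m³ × 9.81 m/s² = 28351 Pa/m
= 28351 Pa/m × (1 psi/ft / 22621 Pa/m) = 1.2533 psi/ft

1.25 psi/ft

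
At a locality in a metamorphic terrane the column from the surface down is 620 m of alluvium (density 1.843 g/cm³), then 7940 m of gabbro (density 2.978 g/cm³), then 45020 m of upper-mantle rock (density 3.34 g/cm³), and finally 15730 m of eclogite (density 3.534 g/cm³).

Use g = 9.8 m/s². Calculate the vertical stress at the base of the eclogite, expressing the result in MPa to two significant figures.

2300 MPa

alluvium: 1843 kg/m³ × 9.8 m/s² × 620 m = 1.120×10^7 Pa = 11.20 MPa
gabbro: 2978 kg/m³ × 9.8 m/s² × 7940 m = 2.317×10^8 Pa = 231.7 MPa
upper-mantle rock: 3340 kg/m³ × 9.8 m/s² × 45020 m = 1.474×10^9 Pa = 1474 MPa
eclogite: 3534 kg/m³ × 9.8 m/s² × 15730 m = 5.448×10^8 Pa = 544.8 MPa
Total = 11.20 + 231.7 + 1474 + 544.8 = 2261.3 MPa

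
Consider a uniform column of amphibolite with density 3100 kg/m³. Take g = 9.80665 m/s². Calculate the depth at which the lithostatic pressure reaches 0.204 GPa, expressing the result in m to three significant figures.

6710 m

h = P/(ρg) = 0.204 GPa / (3100 kg/m³ × 9.80665 m/s²) = 2.040×10^8 Pa / 30401 Pa/m = 6710.4 m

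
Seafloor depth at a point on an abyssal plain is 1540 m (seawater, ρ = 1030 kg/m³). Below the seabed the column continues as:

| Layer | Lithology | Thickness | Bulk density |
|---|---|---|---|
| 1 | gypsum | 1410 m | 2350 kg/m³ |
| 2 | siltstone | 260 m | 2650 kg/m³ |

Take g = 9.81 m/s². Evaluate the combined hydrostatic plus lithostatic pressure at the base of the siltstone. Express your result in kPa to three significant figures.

54800 kPa

seawater: 1030 kg/m³ × 9.81 m/s² × 1540 m = 1.556×10^7 Pa = 15561 kPa
gypsum: 2350 kg/m³ × 9.81 m/s² × 1410 m = 3.251×10^7 Pa = 32505 kPa
siltstone: 2650 kg/m³ × 9.81 m/s² × 260 m = 6.759×10^6 Pa = 6759 kPa
Total = 15561 + 32505 + 6759 = 54825 kPa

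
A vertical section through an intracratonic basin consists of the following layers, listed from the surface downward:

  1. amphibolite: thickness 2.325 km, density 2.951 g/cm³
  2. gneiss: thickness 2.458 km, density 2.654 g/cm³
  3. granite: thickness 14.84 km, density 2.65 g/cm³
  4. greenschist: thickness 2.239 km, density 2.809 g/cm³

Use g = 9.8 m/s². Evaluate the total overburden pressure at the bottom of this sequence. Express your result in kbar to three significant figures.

5.78 kbar

amphibolite: 2951 kg/m³ × 9.8 m/s² × 2325 m = 6.724×10^7 Pa = 0.6724 kbar
gneiss: 2654 kg/m³ × 9.8 m/s² × 2458 m = 6.393×10^7 Pa = 0.6393 kbar
granite: 2650 kg/m³ × 9.8 m/s² × 14840 m = 3.854×10^8 Pa = 3.854 kbar
greenschist: 2809 kg/m³ × 9.8 m/s² × 2239 m = 6.164×10^7 Pa = 0.6164 kbar
Total = 0.6724 + 0.6393 + 3.854 + 0.6164 = 5.7820 kbar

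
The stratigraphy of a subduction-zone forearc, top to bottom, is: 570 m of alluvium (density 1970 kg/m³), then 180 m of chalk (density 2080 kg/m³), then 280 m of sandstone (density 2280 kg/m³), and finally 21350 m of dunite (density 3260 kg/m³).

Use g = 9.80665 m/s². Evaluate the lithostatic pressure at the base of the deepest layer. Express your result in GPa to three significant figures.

alluvium: 1970 kg/m³ × 9.80665 m/s² × 570 m = 1.101×10^7 Pa = 0.01101 GPa
chalk: 2080 kg/m³ × 9.80665 m/s² × 180 m = 3.672×10^6 Pa = 3.672×10^-3 GPa
sandstone: 2280 kg/m³ × 9.80665 m/s² × 280 m = 6.261×10^6 Pa = 6.261×10^-3 GPa
dunite: 3260 kg/m³ × 9.80665 m/s² × 21350 m = 6.826×10^8 Pa = 0.6826 GPa
Total = 0.01101 + 3.672×10^-3 + 6.261×10^-3 + 0.6826 = 0.70350 GPa

0.703 GPa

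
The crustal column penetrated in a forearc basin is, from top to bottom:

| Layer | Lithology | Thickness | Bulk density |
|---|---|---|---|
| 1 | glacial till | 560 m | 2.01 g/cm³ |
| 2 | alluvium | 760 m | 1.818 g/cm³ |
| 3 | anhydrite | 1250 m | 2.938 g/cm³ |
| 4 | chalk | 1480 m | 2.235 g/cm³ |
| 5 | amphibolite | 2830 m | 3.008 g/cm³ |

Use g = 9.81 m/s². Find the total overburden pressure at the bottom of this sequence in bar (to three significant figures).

1770 bar

glacial till: 2010 kg/m³ × 9.81 m/s² × 560 m = 1.104×10^7 Pa = 110.4 bar
alluvium: 1818 kg/m³ × 9.81 m/s² × 760 m = 1.355×10^7 Pa = 135.5 bar
anhydrite: 2938 kg/m³ × 9.81 m/s² × 1250 m = 3.603×10^7 Pa = 360.3 bar
chalk: 2235 kg/m³ × 9.81 m/s² × 1480 m = 3.245×10^7 Pa = 324.5 bar
amphibolite: 3008 kg/m³ × 9.81 m/s² × 2830 m = 8.351×10^7 Pa = 835.1 bar
Total = 110.4 + 135.5 + 360.3 + 324.5 + 835.1 = 1765.8 bar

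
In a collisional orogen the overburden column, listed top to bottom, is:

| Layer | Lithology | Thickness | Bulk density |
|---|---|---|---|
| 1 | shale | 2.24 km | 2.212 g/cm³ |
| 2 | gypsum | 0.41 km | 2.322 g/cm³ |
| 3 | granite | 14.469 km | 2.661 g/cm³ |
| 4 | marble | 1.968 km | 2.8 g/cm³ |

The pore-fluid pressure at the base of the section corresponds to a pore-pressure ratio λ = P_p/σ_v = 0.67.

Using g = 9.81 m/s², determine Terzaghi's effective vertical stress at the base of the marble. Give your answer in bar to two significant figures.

Overburden (lithostatic) stress σ_v:
shale: 2212 kg/m³ × 9.81 m/s² × 2240 m = 4.861×10^7 Pa = 48.61 MPa
gypsum: 2322 kg/m³ × 9.81 m/s² × 410 m = 9.339×10^6 Pa = 9.339 MPa
granite: 2661 kg/m³ × 9.81 m/s² × 14469 m = 3.777×10^8 Pa = 377.7 MPa
marble: 2800 kg/m³ × 9.81 m/s² × 1968 m = 5.406×10^7 Pa = 54.06 MPa
Total = 48.61 + 9.339 + 377.7 + 54.06 = 489.71 MPa
Pore pressure P_p = λ·σ_v = 0.67 × 489.7 MPa = 328.1 MPa
Effective stress σ' = σ_v − P_p = 489.7 − 328.1 = 161.60 MPa = 1616.0 bar

1600 bar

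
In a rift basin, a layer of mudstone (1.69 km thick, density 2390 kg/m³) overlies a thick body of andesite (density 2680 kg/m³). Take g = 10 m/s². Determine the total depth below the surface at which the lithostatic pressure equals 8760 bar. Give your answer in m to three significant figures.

Pressure at base of upper layers: 2390×10×1690 = 4.039×10^7 Pa = 403.9 bar
Remaining pressure to be supplied by andesite: 8.760×10^8 − 4.039×10^7 = 8.356×10^8 Pa
Additional depth in andesite = 8.356×10^8 Pa / (2680 kg/m³ × 10 m/s²) = 31179 m
Total depth = 1690 m + 31179 m = 32869 m

32900 m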